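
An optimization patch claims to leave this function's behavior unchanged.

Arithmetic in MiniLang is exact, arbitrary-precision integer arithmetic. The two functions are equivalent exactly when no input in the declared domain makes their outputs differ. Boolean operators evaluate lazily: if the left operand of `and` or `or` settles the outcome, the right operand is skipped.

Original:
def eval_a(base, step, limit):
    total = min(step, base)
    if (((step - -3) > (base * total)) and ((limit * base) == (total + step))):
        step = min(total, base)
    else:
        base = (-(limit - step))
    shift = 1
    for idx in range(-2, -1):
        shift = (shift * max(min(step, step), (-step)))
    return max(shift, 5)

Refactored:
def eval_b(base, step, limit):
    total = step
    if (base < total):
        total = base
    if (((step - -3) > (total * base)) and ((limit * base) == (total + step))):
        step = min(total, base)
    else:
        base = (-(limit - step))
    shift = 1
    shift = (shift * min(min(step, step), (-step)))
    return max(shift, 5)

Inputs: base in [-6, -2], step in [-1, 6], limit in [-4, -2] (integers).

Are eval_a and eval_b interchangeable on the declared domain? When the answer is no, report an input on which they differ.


On input base=-6, step=6, limit=-4, eval_a returns 6 while eval_b returns 5.
verdict: not equivalent; witness: base=-6, step=6, limit=-4


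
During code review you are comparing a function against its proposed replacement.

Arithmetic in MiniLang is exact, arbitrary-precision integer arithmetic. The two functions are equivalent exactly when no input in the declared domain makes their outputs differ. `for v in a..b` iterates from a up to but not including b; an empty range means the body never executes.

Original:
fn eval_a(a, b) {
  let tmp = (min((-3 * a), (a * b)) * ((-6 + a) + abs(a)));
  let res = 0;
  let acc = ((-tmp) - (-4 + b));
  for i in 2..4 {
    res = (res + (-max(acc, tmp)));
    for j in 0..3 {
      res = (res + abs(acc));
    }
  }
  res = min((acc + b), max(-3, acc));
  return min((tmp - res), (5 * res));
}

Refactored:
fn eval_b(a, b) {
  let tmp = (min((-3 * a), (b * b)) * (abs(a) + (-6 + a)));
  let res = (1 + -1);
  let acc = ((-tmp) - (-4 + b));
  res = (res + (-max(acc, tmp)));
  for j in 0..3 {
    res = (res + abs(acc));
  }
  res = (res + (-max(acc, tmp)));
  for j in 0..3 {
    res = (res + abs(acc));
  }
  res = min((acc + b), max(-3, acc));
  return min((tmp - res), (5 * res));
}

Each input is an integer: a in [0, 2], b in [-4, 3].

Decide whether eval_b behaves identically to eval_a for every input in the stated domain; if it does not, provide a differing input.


Take a=1, b=-4.
eval_a: tmp=16, then res=0, then acc=-8, then (i=2), then res=-16, then (j=0), then res=-8, then (j=1), then res=0, then (j=2), then res=8, then (i=3), then res=-8, then (j=0), then res=0, then (j=1), then res=8, then (j=2), then res=16, then res=-12, then returns -60
eval_b: tmp=12, then res=0, then acc=-4, then res=-12, then (j=0), then res=-8, then (j=1), then res=-4, then (j=2), then res=0, then res=-12, then (j=0), then res=-8, then (j=1), then res=-4, then (j=2), then res=0, then res=-8, then returns -40
-60 against -40: the behavior changed.
verdict: not equivalent; witness: a=1, b=-4


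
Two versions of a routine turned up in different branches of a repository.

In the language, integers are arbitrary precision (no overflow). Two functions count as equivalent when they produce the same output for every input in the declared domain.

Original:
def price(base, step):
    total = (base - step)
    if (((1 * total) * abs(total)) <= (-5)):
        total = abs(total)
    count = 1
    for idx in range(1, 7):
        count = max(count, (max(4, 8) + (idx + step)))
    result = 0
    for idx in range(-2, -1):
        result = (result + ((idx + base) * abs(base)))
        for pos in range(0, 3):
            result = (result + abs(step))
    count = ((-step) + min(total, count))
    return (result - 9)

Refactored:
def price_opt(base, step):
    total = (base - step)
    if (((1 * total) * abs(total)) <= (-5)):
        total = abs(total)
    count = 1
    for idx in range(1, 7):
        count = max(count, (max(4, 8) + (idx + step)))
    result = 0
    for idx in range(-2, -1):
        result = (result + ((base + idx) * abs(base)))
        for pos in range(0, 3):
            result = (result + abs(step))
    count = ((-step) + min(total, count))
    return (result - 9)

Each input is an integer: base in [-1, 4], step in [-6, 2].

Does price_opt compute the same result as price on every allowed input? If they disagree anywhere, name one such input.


Differences: same computation, different form — yet all 54 inputs agree.
verdict: equivalent


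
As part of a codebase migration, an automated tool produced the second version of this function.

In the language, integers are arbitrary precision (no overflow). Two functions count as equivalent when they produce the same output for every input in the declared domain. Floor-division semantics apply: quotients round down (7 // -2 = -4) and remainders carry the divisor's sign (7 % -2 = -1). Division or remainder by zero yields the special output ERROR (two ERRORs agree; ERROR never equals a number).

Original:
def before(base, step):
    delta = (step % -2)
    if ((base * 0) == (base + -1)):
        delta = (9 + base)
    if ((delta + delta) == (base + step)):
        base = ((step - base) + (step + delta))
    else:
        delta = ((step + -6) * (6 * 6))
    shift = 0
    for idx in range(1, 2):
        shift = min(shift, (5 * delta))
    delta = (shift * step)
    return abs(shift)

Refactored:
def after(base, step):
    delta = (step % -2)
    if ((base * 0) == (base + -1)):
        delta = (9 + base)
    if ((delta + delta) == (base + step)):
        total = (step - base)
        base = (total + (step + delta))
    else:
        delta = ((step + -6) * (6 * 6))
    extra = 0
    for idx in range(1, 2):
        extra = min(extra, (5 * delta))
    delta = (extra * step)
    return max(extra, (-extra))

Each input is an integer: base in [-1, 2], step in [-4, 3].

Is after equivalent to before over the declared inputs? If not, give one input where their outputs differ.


Side by side, the visible changes include: local variable names differ, and min/max/abs usage differs, and statement counts differ.
Tracing base=2, step=-2: before: delta = 0; ((base * 0) == (base + -1)) -> false; ((delta + delta) == (base + step)) -> true; base = -6; shift = 0; [idx=1]; shift = 0; delta = 0; return 0 | after: delta = 0; ((base * 0) == (base + -1)) -> false; ((delta + delta) == (base + step)) -> true; total = -4; base = -6; extra = 0; [idx=1]; extra = 0; delta = 0; return 0 — matching result 0.
Checked all 32 inputs in the declared domain: the outputs agree on every one.
verdict: equivalent


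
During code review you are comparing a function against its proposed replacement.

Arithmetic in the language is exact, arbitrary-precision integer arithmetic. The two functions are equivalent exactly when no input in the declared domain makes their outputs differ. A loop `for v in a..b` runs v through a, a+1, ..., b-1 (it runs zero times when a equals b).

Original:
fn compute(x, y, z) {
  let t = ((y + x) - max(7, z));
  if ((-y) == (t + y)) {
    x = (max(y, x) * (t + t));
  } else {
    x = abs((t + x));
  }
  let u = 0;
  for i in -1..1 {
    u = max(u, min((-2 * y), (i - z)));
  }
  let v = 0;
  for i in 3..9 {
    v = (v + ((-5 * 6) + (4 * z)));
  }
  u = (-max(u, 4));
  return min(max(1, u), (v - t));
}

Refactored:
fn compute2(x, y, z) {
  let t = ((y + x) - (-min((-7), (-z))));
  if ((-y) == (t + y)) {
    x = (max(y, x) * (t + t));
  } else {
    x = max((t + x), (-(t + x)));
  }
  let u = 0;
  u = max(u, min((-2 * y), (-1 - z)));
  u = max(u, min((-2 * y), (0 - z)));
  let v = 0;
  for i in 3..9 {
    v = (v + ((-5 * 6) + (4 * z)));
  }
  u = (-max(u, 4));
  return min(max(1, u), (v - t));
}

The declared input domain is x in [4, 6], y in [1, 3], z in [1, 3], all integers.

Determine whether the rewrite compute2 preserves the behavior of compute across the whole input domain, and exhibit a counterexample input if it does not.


Comparing the listings, the differences include: constant usage differs; arithmetic usage differs; loop structure differs; min/max/abs usage differs.
Tracing x=6, y=2, z=3: compute: t=1, then ((-y) == (t + y)) is false, then x=7, then u=0, then (i=-1), then u=0, then (i=0), then u=0, then v=0, then (i=3), then v=-18, then (i=4), then v=-36, then (i=5), then v=-54, then (i=6), then v=-72, then (i=7), then v=-90, then (i=8), then v=-108, then u=-4, then returns -109 | compute2: t=1, then ((-y) == (t + y)) is false, then x=7, then u=0, then u=0, then u=0, then v=0, then (i=3), then v=-18, then (i=4), then v=-36, then (i=5), then v=-54, then (i=6), then v=-72, then (i=7), then v=-90, then (i=8), then v=-108, then u=-4, then returns -109 — matching result -109.
Sweeping the whole domain (27 inputs) finds no disagreement.
verdict: equivalent


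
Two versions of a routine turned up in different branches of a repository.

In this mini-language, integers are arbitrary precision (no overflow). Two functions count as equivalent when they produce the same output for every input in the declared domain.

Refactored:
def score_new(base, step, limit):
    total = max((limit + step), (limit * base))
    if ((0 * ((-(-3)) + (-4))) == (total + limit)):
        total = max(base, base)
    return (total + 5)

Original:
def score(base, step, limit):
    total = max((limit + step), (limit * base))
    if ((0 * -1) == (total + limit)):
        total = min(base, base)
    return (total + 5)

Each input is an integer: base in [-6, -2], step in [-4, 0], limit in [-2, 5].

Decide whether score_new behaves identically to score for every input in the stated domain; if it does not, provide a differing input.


Equivalent. The edit looks behavioral (`min(base, base)` became `max(base, base)`), but over these ranges it never changes the outcome.
An exhaustive pass over the 200 declared inputs shows identical outputs.
Spot check at base=-5, step=0, limit=-1 — score: total = 5; ((0 * -1) == (total + limit)) -> false; return 10. score_new: total = 5; ((0 * ((-(-3)) + (-4))) == (total + limit)) -> false; return 10. Both give 10.
verdict: equivalent


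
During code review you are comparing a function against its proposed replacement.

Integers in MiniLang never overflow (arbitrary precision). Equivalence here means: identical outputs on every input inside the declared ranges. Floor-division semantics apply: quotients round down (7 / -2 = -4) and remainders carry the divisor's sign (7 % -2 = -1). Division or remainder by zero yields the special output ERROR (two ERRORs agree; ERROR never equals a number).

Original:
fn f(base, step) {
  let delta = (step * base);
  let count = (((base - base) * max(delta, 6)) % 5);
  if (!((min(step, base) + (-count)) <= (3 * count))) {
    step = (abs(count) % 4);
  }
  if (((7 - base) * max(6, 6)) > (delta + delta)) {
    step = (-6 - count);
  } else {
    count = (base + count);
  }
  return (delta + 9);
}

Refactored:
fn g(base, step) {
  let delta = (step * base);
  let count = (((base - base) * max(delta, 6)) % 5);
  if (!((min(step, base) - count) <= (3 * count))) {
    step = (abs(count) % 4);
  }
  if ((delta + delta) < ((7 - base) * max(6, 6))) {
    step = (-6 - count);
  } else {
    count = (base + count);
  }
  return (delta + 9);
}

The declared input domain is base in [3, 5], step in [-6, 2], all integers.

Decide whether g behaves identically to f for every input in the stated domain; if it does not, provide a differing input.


Side by side, the visible changes include: arithmetic usage differs; and comparison usage differs.
One worked example (base=4, step=-6) — f: delta becomes -24; next count becomes 0; next (!((min(step, base) + (-count)) <= (3 * count))) evaluates to false; next (((7 - base) * max(6, 6)) > (delta + delta)) evaluates to true; next step becomes -6; next final value -15; g: delta becomes -24; next count becomes 0; next (!((min(step, base) - count) <= (3 * count))) evaluates to false; next ((delta + delta) < ((7 - base) * max(6, 6))) evaluates to true; next step becomes -6; next final value -15; agreement on -15.
Checked all 27 inputs in the declared domain: the outputs agree on every one.
verdict: equivalent


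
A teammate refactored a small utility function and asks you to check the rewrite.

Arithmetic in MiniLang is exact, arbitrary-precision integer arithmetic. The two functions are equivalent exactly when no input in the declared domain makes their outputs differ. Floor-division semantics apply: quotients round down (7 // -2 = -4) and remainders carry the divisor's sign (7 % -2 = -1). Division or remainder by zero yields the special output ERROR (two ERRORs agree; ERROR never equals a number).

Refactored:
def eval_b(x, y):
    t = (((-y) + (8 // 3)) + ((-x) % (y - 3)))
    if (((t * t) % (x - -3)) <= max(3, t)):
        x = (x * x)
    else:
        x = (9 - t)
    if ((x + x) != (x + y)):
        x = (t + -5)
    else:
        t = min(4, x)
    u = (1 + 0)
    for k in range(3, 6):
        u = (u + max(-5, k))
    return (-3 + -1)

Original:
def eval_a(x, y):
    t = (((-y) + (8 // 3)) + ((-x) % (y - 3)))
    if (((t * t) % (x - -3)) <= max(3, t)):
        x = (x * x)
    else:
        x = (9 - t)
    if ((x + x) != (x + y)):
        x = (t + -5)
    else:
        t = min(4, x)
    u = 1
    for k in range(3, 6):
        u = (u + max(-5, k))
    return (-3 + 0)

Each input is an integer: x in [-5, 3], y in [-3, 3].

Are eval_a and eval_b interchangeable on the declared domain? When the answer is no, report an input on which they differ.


On input x=-5, y=-3, eval_a returns -3 while eval_b returns -4.
verdict: not equivalent; witness: x=-5, y=-3


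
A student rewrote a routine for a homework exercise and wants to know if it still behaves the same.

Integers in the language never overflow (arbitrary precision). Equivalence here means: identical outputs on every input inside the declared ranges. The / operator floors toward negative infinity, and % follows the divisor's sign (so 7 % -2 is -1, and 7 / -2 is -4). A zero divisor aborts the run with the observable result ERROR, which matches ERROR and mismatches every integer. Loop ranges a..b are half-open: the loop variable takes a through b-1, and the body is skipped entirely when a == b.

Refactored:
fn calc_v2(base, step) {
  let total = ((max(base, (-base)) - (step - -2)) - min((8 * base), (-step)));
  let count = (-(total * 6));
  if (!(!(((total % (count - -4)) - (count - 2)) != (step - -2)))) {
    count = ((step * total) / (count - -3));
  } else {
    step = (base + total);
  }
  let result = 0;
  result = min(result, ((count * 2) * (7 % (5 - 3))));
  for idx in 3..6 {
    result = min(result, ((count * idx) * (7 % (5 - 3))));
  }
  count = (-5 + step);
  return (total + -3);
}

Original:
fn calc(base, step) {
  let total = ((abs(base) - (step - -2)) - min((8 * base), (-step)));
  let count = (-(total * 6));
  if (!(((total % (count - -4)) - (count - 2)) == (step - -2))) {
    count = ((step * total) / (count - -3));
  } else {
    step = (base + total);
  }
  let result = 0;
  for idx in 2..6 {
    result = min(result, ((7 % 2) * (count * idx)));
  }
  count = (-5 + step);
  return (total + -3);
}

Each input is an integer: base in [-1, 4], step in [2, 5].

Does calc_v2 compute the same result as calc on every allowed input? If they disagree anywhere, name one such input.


The two are interchangeable: loop structure differs, comparison usage differs, constant usage differs, min/max/abs usage differs, boolean connective usage differs, statement counts differ, arithmetic usage differs, and every declared input agrees.
One worked example (base=0, step=4) — calc: total = -2; count = 12; (!(((total % (count - -4)) - (count - 2)) == (step - -2))) -> true; count = -1; result = 0; [idx=2]; result = -2; [idx=3]; result = -3; [idx=4]; result = -4; [idx=5]; result = -5; count = -1; return -5; calc_v2: total = -2; count = 12; (!(!(((total % (count - -4)) - (count - 2)) != (step - -2)))) -> true; count = -1; result = 0; result = -2; [idx=3]; result = -3; [idx=4]; result = -4; [idx=5]; result = -5; count = -1; return -5; agreement on -5.
Across all 24 domain points the two functions coincide.
verdict: equivalent


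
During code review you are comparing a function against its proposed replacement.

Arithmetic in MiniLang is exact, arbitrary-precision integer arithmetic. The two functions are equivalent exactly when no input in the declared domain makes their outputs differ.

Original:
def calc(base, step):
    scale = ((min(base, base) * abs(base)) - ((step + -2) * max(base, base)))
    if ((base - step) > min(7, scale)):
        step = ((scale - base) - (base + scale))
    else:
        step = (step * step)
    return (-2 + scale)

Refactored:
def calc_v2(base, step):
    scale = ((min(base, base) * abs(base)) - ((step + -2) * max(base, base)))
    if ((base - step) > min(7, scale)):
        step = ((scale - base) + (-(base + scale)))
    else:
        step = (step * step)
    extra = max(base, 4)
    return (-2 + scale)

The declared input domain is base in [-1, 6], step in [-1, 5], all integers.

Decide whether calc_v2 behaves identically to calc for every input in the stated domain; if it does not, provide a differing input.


Behavior is preserved: although arithmetic usage differs, plus constant usage differs, plus min/max/abs usage differs, plus statement counts differ, plus local variable names differ, the outputs never diverge.
As a probe, take base=4, step=4: calc runs scale=8, then ((base - step) > min(7, scale)) is false, then step=16, then returns 6; calc_v2 runs scale=8, then ((base - step) > min(7, scale)) is false, then step=16, then extra=4, then returns 6; both end at 6.
Every one of the 56 inputs gives matching results.
verdict: equivalent


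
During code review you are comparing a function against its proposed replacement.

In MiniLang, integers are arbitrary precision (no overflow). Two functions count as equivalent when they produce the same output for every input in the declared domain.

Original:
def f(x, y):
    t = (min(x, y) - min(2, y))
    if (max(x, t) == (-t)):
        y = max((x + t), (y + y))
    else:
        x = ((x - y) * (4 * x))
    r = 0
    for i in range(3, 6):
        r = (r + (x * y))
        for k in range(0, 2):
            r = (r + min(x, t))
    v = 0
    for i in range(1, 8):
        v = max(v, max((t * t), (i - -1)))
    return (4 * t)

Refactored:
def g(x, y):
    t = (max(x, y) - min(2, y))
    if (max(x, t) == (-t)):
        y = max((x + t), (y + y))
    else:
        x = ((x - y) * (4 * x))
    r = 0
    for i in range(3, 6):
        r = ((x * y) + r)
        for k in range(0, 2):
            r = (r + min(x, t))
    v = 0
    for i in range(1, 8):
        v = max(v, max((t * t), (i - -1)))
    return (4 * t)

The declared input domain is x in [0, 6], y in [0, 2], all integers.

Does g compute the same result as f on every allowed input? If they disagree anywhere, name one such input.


x=0, y=1 yields -4 from f but 0 from g.
verdict: not equivalent; witness: x=0, y=1


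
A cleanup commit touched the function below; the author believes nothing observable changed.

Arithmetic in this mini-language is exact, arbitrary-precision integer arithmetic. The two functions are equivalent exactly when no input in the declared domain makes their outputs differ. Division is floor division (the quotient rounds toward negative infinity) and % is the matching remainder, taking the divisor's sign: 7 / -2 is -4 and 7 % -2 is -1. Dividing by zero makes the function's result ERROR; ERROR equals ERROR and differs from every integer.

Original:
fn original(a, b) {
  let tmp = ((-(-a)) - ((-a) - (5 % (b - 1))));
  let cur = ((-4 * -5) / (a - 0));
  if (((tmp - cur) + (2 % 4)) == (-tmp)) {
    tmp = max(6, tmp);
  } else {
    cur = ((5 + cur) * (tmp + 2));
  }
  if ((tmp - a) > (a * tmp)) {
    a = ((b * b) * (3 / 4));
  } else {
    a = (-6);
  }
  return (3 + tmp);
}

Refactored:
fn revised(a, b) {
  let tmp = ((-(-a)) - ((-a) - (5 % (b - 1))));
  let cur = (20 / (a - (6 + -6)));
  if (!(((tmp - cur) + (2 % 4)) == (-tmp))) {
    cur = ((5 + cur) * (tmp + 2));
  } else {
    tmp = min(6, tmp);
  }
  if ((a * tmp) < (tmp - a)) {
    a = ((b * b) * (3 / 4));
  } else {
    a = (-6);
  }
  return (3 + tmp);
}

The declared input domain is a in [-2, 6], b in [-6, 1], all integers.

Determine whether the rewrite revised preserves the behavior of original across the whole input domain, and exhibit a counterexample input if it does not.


On input a=-2, b=-6, original returns 9 while revised returns -3.
verdict: not equivalent; witness: a=-2, b=-6


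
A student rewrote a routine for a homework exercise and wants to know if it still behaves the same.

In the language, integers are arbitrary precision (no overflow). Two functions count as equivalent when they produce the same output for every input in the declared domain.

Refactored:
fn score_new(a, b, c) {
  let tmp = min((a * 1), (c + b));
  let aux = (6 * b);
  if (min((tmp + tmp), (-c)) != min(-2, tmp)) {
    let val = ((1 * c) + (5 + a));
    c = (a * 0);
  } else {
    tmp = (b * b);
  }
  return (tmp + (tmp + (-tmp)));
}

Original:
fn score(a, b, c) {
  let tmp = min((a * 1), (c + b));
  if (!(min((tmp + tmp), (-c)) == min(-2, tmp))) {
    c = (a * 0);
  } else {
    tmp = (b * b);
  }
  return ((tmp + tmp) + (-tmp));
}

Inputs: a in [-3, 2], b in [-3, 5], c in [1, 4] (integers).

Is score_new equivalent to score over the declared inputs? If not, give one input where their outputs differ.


Changes here: constant usage differs; statement counts differ; comparison usage differs; arithmetic usage differs; boolean connective usage differs; local variable names differ; the full 216-point sweep finds no disagreement.
verdict: equivalent


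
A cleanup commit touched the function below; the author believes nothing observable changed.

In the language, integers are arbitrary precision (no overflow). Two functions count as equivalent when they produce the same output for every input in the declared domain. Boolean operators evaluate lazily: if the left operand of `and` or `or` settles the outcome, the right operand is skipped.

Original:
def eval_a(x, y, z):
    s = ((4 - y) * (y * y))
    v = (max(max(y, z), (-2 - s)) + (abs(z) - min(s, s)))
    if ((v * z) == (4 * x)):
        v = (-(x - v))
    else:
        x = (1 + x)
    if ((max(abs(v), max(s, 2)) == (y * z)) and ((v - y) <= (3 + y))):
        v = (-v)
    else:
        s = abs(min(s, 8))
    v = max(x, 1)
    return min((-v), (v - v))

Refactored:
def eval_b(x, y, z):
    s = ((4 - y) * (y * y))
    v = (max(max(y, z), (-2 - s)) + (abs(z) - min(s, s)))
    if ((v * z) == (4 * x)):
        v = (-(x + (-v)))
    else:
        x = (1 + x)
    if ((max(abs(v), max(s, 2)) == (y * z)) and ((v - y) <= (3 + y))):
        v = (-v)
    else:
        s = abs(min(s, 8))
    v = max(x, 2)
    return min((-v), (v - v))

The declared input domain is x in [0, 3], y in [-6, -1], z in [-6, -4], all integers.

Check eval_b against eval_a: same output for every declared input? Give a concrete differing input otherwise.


Evaluate both at x=0, y=-6, z=-6.
eval_a: s=360, then v=-360, then ((v * z) == (4 * x)) is false, then x=1, then ((max(abs(v), max(s, 2)) == (y * z)) and ((v - y) <= (3 + y))) is false, then s=8, then v=1, then returns -1
eval_b: s=360, then v=-360, then ((v * z) == (4 * x)) is false, then x=1, then ((max(abs(v), max(s, 2)) == (y * z)) and ((v - y) <= (3 + y))) is false, then s=8, then v=2, then returns -2
-1 vs -2 — the two versions disagree here.
verdict: not equivalent; witness: x=0, y=-6, z=-6


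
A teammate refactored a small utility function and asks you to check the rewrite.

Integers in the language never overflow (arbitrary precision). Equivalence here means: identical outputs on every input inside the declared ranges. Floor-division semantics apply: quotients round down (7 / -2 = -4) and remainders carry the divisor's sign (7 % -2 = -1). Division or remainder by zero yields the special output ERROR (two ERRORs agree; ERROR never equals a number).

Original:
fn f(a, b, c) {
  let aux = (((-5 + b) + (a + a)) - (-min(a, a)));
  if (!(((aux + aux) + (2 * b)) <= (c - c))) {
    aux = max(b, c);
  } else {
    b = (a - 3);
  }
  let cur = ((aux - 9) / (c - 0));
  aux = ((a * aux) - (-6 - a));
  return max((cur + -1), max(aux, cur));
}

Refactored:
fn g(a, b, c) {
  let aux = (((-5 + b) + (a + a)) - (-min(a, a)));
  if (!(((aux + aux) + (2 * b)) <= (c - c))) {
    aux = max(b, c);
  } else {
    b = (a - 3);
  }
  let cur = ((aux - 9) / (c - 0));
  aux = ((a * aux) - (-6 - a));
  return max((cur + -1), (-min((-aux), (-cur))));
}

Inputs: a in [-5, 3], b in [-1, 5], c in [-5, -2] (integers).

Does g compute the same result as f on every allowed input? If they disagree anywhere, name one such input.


The two are interchangeable: min/max/abs usage differs, and every declared input agrees.
Tracing a=-3, b=1, c=-4: f: aux = -13; (!(((aux + aux) + (2 * b)) <= (c - c))) -> false; b = -6; cur = 5; aux = 42; return 42 | g: aux = -13; (!(((aux + aux) + (2 * b)) <= (c - c))) -> false; b = -6; cur = 5; aux = 42; return 42 — matching result 42.
Every one of the 252 inputs gives matching results.
verdict: equivalent


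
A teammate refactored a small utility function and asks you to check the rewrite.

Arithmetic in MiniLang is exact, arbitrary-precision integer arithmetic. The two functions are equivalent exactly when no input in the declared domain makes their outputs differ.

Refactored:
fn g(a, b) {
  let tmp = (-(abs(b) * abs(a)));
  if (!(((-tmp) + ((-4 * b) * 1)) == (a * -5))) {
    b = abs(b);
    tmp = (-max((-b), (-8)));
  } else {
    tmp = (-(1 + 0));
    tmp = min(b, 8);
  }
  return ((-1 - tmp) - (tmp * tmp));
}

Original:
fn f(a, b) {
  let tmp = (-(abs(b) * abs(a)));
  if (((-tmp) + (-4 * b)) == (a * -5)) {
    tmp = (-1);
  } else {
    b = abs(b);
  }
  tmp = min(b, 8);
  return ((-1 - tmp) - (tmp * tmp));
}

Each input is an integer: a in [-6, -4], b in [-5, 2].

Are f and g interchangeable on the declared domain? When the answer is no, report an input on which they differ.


Equivalent — the differences include arithmetic usage differs, plus constant usage differs, plus statement counts differ, plus min/max/abs usage differs, plus boolean connective usage differs, yet no declared input distinguishes the two.
As a probe, take a=-6, b=-1: f runs tmp=-6, then (((-tmp) + (-4 * b)) == (a * -5)) is false, then b=1, then tmp=1, then returns -3; g runs tmp=-6, then (!(((-tmp) + ((-4 * b) * 1)) == (a * -5))) is true, then b=1, then tmp=1, then returns -3; both end at -3.
Across all 24 domain points the two functions coincide.
verdict: equivalent


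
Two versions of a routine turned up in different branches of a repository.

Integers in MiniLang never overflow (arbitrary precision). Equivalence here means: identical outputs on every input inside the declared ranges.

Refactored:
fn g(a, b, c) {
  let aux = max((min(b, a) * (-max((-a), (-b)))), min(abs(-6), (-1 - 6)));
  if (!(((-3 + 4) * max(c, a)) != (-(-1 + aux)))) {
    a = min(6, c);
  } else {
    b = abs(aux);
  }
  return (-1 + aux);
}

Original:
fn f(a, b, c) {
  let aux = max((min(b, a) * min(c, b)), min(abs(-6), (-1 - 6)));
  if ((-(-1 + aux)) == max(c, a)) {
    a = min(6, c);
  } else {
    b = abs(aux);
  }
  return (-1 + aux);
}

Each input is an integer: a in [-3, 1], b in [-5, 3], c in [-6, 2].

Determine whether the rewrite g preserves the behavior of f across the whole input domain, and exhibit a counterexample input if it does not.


Try a=-3, b=-5, c=-6.
f: aux becomes 30; next ((-(-1 + aux)) == max(c, a)) evaluates to false; next b becomes 30; next final value 29
g: aux becomes 25; next (!(((-3 + 4) * max(c, a)) != (-(-1 + aux)))) evaluates to false; next b becomes 25; next final value 24
29 against 24: the behavior changed.
verdict: not equivalent; witness: a=-3, b=-5, c=-6


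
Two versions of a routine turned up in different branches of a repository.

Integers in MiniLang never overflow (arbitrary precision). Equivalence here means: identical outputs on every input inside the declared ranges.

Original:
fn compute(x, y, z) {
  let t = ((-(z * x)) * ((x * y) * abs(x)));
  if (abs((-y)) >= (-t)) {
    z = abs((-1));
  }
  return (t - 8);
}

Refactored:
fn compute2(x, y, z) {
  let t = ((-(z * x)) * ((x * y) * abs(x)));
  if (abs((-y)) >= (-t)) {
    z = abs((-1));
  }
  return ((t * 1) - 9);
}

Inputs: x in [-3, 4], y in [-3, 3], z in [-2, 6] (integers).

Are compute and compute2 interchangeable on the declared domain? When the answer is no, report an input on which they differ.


On input x=-3, y=-3, z=-2, compute returns -170 while compute2 returns -171.
verdict: not equivalent; witness: x=-3, y=-3, z=-2


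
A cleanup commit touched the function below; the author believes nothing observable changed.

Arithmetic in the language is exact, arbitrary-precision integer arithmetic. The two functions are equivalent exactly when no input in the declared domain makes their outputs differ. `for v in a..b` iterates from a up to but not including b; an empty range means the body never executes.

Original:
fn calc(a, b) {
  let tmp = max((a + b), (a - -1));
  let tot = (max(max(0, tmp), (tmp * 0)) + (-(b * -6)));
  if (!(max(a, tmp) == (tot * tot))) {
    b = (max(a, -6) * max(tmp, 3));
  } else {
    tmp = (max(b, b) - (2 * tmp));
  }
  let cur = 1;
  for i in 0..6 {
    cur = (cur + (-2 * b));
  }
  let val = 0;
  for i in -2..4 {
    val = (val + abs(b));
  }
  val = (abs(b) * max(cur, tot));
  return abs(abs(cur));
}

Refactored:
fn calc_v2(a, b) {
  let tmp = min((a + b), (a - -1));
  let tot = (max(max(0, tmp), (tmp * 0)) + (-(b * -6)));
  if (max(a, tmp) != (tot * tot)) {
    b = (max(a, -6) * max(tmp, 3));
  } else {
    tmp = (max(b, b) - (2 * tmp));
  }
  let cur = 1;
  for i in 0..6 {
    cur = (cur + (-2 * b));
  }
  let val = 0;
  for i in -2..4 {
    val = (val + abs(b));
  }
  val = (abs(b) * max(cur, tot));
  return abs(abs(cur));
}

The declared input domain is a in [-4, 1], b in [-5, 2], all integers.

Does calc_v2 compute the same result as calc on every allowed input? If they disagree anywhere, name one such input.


Try a=-1, b=0.
calc: tmp becomes 0; next tot becomes 0; next (!(max(a, tmp) == (tot * tot))) evaluates to false; next tmp becomes 0; next cur becomes 1; next at i=0:; next cur becomes 1; next at i=1:; next cur becomes 1; next at i=2:; next cur becomes 1; next at i=3:; next cur becomes 1; next at i=4:; next cur becomes 1; next at i=5:; next cur becomes 1; next val becomes 0; next at i=-2:; next val becomes 0; next at i=-1:; next val becomes 0; next at i=0:; next val becomes 0; next at i=1:; next val becomes 0; next at i=2:; next val becomes 0; next at i=3:; next val becomes 0; next val becomes 0; next final value 1
calc_v2: tmp becomes -1; next tot becomes 0; next (max(a, tmp) != (tot * tot)) evaluates to true; next b becomes -3; next cur becomes 1; next at i=0:; next cur becomes 7; next at i=1:; next cur becomes 13; next at i=2:; next cur becomes 19; next at i=3:; next cur becomes 25; next at i=4:; next cur becomes 31; next at i=5:; next cur becomes 37; next val becomes 0; next at i=-2:; next val becomes 3; next at i=-1:; next val becomes 6; next at i=0:; next val becomes 9; next at i=1:; next val becomes 12; next at i=2:; next val becomes 15; next at i=3:; next val becomes 18; next val becomes 111; next final value 37
1 != 37, so the rewrite changes behavior.
verdict: not equivalent; witness: a=-1, b=0


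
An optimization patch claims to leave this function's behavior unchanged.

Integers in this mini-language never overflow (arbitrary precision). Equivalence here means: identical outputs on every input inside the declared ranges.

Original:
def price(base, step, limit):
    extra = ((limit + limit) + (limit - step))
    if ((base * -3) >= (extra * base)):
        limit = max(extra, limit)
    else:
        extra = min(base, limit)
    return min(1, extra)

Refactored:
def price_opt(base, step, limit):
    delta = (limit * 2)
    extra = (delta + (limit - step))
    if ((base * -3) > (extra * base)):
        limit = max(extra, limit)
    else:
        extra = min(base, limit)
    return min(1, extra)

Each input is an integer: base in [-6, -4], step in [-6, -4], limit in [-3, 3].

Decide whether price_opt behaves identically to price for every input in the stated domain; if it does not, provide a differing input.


Evaluate both at base=-6, step=-6, limit=-3.
price: extra=-3, then ((base * -3) >= (extra * base)) is true, then limit=-3, then returns -3
price_opt: delta=-6, then extra=-3, then ((base * -3) > (extra * base)) is false, then extra=-6, then returns -6
-3 and -6 differ, so these are not the same function on this domain.
verdict: not equivalent; witness: base=-6, step=-6, limit=-3


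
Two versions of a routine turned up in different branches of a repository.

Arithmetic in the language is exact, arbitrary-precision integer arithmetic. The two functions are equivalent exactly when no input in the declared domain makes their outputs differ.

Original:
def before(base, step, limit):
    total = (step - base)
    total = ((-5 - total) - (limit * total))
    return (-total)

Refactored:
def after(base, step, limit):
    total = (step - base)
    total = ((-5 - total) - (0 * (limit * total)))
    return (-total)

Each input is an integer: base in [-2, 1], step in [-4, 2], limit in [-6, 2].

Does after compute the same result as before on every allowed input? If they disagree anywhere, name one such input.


At base=-2, step=-4, limit=-6: before gives 15, after gives 3.
verdict: not equivalent; witness: base=-2, step=-4, limit=-6


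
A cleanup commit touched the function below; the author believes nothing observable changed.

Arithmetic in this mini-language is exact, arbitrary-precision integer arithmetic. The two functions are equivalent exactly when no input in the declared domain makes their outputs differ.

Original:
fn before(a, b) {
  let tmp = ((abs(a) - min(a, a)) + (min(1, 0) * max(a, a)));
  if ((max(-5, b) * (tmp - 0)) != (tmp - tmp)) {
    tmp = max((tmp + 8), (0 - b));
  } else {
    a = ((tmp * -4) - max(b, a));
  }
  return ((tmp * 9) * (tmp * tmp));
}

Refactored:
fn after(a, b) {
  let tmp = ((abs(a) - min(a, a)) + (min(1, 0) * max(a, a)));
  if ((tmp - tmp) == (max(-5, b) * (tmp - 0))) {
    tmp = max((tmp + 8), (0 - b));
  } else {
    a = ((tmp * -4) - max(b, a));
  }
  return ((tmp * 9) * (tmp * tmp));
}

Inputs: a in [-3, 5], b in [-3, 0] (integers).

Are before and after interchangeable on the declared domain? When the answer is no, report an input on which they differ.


Consider the input a=-3, b=-3.
before: tmp=6, then ((max(-5, b) * (tmp - 0)) != (tmp - tmp)) is true, then tmp=14, then returns 24696
after: tmp=6, then ((tmp - tmp) == (max(-5, b) * (tmp - 0))) is false, then a=-21, then returns 1944
24696 against 1944: the behavior changed.
verdict: not equivalent; witness: a=-3, b=-3


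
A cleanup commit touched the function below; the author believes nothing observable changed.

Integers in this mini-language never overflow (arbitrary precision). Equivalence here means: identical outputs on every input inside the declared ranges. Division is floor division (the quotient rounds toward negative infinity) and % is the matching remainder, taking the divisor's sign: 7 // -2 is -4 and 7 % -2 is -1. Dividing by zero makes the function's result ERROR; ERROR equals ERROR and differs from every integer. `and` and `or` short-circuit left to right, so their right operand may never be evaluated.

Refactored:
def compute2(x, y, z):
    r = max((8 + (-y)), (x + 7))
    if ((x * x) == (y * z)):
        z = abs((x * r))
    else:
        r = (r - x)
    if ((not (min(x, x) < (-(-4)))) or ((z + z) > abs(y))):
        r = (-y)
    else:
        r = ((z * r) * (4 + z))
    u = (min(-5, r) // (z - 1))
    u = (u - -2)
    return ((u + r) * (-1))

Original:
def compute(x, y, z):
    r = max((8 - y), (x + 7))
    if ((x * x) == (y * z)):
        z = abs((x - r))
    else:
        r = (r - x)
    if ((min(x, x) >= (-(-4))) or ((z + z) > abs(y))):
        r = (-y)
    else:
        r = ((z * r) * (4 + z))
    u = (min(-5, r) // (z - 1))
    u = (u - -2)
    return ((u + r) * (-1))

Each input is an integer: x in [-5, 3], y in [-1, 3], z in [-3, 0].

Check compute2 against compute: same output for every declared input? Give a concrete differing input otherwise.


Run the pair on x=0, y=-1, z=0.
compute: r=9, then ((x * x) == (y * z)) is true, then z=9, then ((min(x, x) >= (-(-4))) or ((z + z) > abs(y))) is true, then r=1, then u=-1, then u=1, then returns -2
compute2: r=9, then ((x * x) == (y * z)) is true, then z=0, then ((not (min(x, x) < (-(-4)))) or ((z + z) > abs(y))) is false, then r=0, then u=5, then u=7, then returns -7
-2 != -7, so the rewrite changes behavior.
verdict: not equivalent; witness: x=0, y=-1, z=0


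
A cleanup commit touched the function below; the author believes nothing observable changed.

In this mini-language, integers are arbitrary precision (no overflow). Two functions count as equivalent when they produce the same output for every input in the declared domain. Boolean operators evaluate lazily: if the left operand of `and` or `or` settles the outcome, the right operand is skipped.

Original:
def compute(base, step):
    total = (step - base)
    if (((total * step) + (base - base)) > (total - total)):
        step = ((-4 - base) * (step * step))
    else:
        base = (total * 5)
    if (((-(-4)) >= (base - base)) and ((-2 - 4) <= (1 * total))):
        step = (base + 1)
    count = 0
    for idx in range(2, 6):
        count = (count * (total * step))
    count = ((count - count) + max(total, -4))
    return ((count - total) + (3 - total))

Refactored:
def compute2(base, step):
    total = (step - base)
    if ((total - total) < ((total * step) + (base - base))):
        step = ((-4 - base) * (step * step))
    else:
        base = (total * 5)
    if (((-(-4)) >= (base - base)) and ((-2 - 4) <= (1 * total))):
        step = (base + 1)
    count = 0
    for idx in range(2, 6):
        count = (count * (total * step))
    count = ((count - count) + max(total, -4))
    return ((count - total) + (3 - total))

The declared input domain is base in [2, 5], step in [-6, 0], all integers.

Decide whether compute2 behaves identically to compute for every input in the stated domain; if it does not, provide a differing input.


This is a faithful refactor — comparison usage differs, but the computed results match everywhere.
As a probe, take base=5, step=-3: compute runs total := -8 | (((total * step) + (base - base)) > (total - total)): true | step := -81 | (((-(-4)) >= (base - base)) and ((-2 - 4) <= (1 * total))): false | count := 0 | iter idx=2: | count := 0 | iter idx=3: | count := 0 | iter idx=4: | count := 0 | iter idx=5: | count := 0 | count := -4 | result 15; compute2 runs total := -8 | ((total - total) < ((total * step) + (base - base))): true | step := -81 | (((-(-4)) >= (base - base)) and ((-2 - 4) <= (1 * total))): false | count := 0 | iter idx=2: | count := 0 | iter idx=3: | count := 0 | iter idx=4: | count := 0 | iter idx=5: | count := 0 | count := -4 | result 15; both end at 15.
Sweeping the whole domain (28 inputs) finds no disagreement.
verdict: equivalent


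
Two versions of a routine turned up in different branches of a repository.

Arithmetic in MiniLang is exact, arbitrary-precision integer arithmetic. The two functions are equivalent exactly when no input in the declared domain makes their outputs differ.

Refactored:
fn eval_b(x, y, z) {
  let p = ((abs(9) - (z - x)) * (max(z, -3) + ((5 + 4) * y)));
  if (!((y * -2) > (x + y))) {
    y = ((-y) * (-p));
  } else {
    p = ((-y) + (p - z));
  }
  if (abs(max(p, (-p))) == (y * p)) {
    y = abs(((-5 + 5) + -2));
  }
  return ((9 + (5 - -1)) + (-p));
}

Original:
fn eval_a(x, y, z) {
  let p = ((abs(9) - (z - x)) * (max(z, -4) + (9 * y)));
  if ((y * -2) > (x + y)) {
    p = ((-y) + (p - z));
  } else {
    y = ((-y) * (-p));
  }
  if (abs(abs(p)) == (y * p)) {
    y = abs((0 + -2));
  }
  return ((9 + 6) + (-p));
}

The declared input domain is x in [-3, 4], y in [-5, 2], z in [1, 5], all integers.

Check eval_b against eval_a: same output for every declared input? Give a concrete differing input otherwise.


The one real change (`-4` became `-3`) has no effect anywhere in the declared ranges.
As a probe, take x=2, y=2, z=3: eval_a runs p becomes 168; next ((y * -2) > (x + y)) evaluates to false; next y becomes 336; next (abs(abs(p)) == (y * p)) evaluates to false; next final value -153; eval_b runs p becomes 168; next (!((y * -2) > (x + y))) evaluates to true; next y becomes 336; next (abs(max(p, (-p))) == (y * p)) evaluates to false; next final value -153; both end at -153.
Every one of the 320 inputs gives matching results.
verdict: equivalent
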